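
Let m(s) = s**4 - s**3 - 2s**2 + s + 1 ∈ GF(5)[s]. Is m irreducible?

No

Check for roots in GF(5): m(0) = 1; m(1) = 0 → root; m(2) = 3; m(3) = 0 → root; m(4) = 0 → root.
m(1) = 0, so (s − 1) divides m(s); m is reducible.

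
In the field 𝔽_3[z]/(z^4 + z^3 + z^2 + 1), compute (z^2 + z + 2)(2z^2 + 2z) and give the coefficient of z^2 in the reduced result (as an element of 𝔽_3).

Multiply in 𝔽_3[z]: (z^2 + z + 2)·(2z^2 + 2z) = 2z^4 + z^3 + z.
Reduce using z^4 ≡ 2z^3 + 2z^2 + 2 (mod z^4 + z^3 + z^2 + 1).
Reduced: 2z^3 + z^2 + z + 1.

1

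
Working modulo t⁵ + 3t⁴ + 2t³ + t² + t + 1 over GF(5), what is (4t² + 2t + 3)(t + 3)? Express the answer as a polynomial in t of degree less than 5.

4t^3 + 4t^2 + 4t + 4

Multiply in GF(5)[t]: (4t² + 2t + 3)·(t + 3) = 4t³ + 4t² + 4t + 4.
Reduced: 4t³ + 4t² + 4t + 4.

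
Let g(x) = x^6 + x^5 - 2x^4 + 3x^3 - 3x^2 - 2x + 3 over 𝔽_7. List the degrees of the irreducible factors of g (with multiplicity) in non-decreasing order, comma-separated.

Linear factors from roots: (x - 3).
Complete factorization: g(x) = (x - 3)^2·(x^4 + 3x^2 - 2).
Factor degrees with multiplicity: 1 + 1 + 4 = 6.

1, 1, 4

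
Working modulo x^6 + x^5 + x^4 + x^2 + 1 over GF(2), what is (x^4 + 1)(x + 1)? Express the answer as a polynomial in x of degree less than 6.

Multiply in GF(2)[x]: (x^4 + 1)·(x + 1) = x^5 + x^4 + x + 1.
Reduced: x^5 + x^4 + x + 1.

x^5 + x^4 + x + 1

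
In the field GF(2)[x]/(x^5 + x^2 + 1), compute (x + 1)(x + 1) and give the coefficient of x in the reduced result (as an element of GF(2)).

0

Multiply in GF(2)[x]: (x + 1)·(x + 1) = x^2 + 1.
Reduced: x^2 + 1.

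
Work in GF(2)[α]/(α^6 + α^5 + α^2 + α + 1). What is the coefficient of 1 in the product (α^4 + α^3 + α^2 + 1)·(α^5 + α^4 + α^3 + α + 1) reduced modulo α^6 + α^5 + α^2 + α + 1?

Multiply in GF(2)[α]: (α^4 + α^3 + α^2 + 1)·(α^5 + α^4 + α^3 + α + 1) = α^9 + α^7 + α^5 + α^4 + α^3 + α^2 + α + 1.
Reduce using α^6 ≡ α^5 + α^2 + α + 1 (mod α^6 + α^5 + α^2 + α + 1).
Reduced: α^4 + α^3 + α + 1.

1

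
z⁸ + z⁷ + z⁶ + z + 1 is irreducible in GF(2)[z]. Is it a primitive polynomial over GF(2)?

Yes

Write f(z) = z⁸ + z⁷ + z⁶ + z + 1.
|GF(2^8)^×| = 2^8 − 1 = 255. Prime factorization: 255 = 3·5·17.
f is primitive ⇔ z has order 255 in GF(2)[z]/(f), i.e. z^(255/q) ≠ 1 for each prime q | 255.
z^(85) mod f = z⁷ + z⁵ + z³ + z².
z^(51) mod f = z⁷ + z⁴ + z + 1.
z^(15) mod f = z⁷ + z⁶ + z⁵ + z³ + z² + z.
None equal 1, so z has full order 255; f is primitive.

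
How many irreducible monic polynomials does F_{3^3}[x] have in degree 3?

6552

Gauss's count: N_{27}(3) = (1/3) Σ_{d|3} μ(3/d)·27^d.
Divisors of 3: 1, 3; μ(3/d) for each: -1, 1.
Σ = − 27^1 + 27^3 = 19656.
N = 19656/3 = 6552.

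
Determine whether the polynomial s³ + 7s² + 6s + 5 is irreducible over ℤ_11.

Write h(s) = s³ + 7s² + 6s + 5.
Check each element of ℤ_11 for a root: h(0)=5, h(1)=8, h(2)=9, h(3)=3, h(4)=7, h(5)=5, h(6)=3, h(7)=7, h(8)=1, h(9)=2, h(10)=5.
No roots. A degree-3 polynomial over a field with no linear factor is irreducible.

Yes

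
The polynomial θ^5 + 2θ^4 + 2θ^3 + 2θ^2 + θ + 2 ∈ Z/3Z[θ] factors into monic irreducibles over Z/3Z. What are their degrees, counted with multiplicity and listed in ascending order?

5

Write g(θ) = θ^5 + 2θ^4 + 2θ^3 + 2θ^2 + θ + 2.
Roots in Z/3Z: g(0) = 2; g(1) = 1; g(2) = 2.
Complete factorization: g(θ) = (θ^5 + 2θ^4 + 2θ^3 + 2θ^2 + θ + 2).
Factor degrees with multiplicity: 5 = 5.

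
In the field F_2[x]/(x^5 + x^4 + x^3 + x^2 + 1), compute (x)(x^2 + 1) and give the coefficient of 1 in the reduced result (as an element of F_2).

0

Multiply in F_2[x]: (x)·(x^2 + 1) = x^3 + x.
Reduced: x^3 + x.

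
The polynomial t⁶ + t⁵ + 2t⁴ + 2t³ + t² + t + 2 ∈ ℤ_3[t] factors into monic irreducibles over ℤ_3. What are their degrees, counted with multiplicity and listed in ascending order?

Write g(t) = t⁶ + t⁵ + 2t⁴ + 2t³ + t² + t + 2.
Roots in ℤ_3: g(0) = 2; g(1) = 1; g(2) = 2.
Complete factorization: g(t) = (t³ + 2t + 1)·(t³ + t² + 2).
Factor degrees with multiplicity: 3 + 3 = 6.

3, 3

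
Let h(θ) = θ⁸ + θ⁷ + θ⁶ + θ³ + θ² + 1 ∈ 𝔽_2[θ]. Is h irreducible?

Check for roots in 𝔽_2: h(0) = 1; h(1) = 0 → root.
h(1) = 0, so (θ − 1) divides h(θ); h is reducible.

No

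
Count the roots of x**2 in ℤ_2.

1

Write h(x) = x**2.
Evaluate at each of the 2 elements of ℤ_2:
h(0) = 0 → root; h(1) = 1.
Roots: {0}.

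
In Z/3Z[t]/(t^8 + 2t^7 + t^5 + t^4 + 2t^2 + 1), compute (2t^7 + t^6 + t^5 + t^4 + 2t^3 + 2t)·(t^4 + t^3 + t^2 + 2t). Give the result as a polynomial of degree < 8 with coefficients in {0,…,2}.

t^7 + t^2 + 1

Multiply in Z/3Z[t]: (2t^7 + t^6 + t^5 + t^4 + 2t^3 + 2t)·(t^4 + t^3 + t^2 + 2t) = 2t^11 + t^9 + t^8 + 2t^6 + 2t^3 + t^2.
Reduce using t^8 ≡ t^7 + 2t^5 + 2t^4 + t^2 + 2 (mod t^8 + 2t^7 + t^5 + t^4 + 2t^2 + 1).
Reduced: t^7 + t^2 + 1.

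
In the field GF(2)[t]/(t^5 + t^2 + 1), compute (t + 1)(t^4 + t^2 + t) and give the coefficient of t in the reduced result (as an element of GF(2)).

1

Multiply in GF(2)[t]: (t + 1)·(t^4 + t^2 + t) = t^5 + t^4 + t^3 + t.
Reduce using t^5 ≡ t^2 + 1 (mod t^5 + t^2 + 1).
Reduced: t^4 + t^3 + t^2 + t + 1.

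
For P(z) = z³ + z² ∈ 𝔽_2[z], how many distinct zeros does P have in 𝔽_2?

2

Evaluate at each of the 2 elements of 𝔽_2:
P(0) = 0 → root; P(1) = 0 → root.
Roots: {0, 1}.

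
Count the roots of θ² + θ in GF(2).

2

Write g(θ) = θ² + θ.
Evaluate at each of the 2 elements of GF(2):
g(0) = 0 → root; g(1) = 0 → root.
Roots: {0, 1}.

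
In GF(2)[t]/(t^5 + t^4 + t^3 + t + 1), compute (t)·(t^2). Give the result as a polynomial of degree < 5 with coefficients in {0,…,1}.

Multiply in GF(2)[t]: (t)·(t^2) = t^3.
Reduced: t^3.

t^3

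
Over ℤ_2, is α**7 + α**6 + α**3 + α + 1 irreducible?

Yes

Write g(α) = α**7 + α**6 + α**3 + α + 1.
Check for roots in ℤ_2: g(0) = 1; g(1) = 1.
No roots, so no linear factors.
Monic irreducibles of degree 2 over GF(2): α**2 + α + 1.
None of them divide g (all give nonzero remainder).
Monic irreducibles of degree 3 over GF(2): α**3 + α + 1, α**3 + α**2 + 1.
None of them divide g (all give nonzero remainder).
No irreducible factor of degree ≤ 3 exists, so g is irreducible over GF(2).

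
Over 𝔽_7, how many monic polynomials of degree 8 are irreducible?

x^(7^8) − x is the product of all monic irreducibles of degree dividing 8; Möbius inversion gives N = (1/8) Σ μ(8/d)·7^d.
Divisors of 8: 1, 2, 4, 8; μ(8/d) for each: 0, 0, -1, 1.
Σ = − 7^4 + 7^8 = 5762400.
N = 5762400/8 = 720300.

720300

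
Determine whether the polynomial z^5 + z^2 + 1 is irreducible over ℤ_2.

Write m(z) = z^5 + z^2 + 1.
Check for roots in ℤ_2: m(0) = 1; m(1) = 1.
No roots, so no linear factors.
Monic irreducibles of degree 2 over GF(2): z^2 + z + 1.
None of them divide m (all give nonzero remainder).
No irreducible factor of degree ≤ 2 exists, so m is irreducible over GF(2).

Yes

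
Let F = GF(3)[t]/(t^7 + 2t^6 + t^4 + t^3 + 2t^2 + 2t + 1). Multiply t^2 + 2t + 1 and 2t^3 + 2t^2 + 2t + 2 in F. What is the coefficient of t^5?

Multiply in GF(3)[t]: (t^2 + 2t + 1)·(2t^3 + 2t^2 + 2t + 2) = 2t^5 + 2t^3 + 2t^2 + 2.
Reduced: 2t^5 + 2t^3 + 2t^2 + 2.

2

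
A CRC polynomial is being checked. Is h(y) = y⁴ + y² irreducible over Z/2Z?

Check for roots in Z/2Z: h(0) = 0 → root; h(1) = 0 → root.
h(0) = 0, so (y) divides h(y); h is reducible.

No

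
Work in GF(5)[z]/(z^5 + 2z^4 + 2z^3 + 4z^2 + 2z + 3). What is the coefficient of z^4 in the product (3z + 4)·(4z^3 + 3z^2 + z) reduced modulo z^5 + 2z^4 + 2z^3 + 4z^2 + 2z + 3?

2

Multiply in GF(5)[z]: (3z + 4)·(4z^3 + 3z^2 + z) = 2z^4 + 4z.
Reduced: 2z^4 + 4z.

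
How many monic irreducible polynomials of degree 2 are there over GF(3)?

3

The number of monic irreducibles of degree 2 over GF(3) is (1/2)·Σ_{d∣2} μ(2/d) 3^d.
Divisors of 2: 1, 2; μ(2/d) for each: -1, 1.
Σ = − 3^1 + 3^2 = 6.
N = 6/2 = 3.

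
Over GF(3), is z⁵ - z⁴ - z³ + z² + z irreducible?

No

Write g(z) = z⁵ - z⁴ - z³ + z² + z.
Check for roots in GF(3): g(0) = 0 → root; g(1) = 1; g(2) = 2.
g(0) = 0, so (z) divides g(z); g is reducible.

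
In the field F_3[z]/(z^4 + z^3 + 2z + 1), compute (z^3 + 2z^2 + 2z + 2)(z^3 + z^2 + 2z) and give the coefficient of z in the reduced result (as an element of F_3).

0

Multiply in F_3[z]: (z^3 + 2z^2 + 2z + 2)·(z^3 + z^2 + 2z) = z^6 + 2z^3 + z.
Reduce using z^4 ≡ 2z^3 + z + 2 (mod z^4 + z^3 + 2z + 1).
Reduced: 2z^3 + z^2 + 2.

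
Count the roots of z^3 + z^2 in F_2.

2

Write P(z) = z^3 + z^2.
Evaluate at each of the 2 elements of F_2:
P(0) = 0 → root; P(1) = 0 → root.
Roots: {0, 1}.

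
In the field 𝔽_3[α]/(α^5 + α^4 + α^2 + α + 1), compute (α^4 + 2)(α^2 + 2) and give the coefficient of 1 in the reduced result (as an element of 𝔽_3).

Multiply in 𝔽_3[α]: (α^4 + 2)·(α^2 + 2) = α^6 + 2α^4 + 2α^2 + 1.
Reduce using α^5 ≡ 2α^4 + 2α^2 + 2α + 2 (mod α^5 + α^4 + α^2 + α + 1).
Reduced: 2α^3 + 2α^2 + 2.

2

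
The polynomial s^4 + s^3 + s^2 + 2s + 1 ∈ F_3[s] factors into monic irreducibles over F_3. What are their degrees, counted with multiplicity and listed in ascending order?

1, 1, 2

Write h(s) = s^4 + s^3 + s^2 + 2s + 1.
Roots in F_3: h(0) = 1; h(1) = 0 → root; h(2) = 0 → root.
Linear factors from roots: (s + 2), (s + 1).
Complete factorization: h(s) = (s + 1)·(s + 2)·(s^2 + s + 2).
Factor degrees with multiplicity: 1 + 1 + 2 = 4.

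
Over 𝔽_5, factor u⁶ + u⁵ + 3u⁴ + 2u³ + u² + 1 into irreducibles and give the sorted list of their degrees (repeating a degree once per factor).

Write h(u) = u⁶ + u⁵ + 3u⁴ + 2u³ + u² + 1.
Roots in 𝔽_5: h(0) = 1; h(1) = 4; h(2) = 0 → root; h(3) = 4; h(4) = 3.
Linear factors from roots: (u + 3).
Complete factorization: h(u) = (u + 3)·(u² + u + 2)·(u³ + 2u² + 1).
Factor degrees with multiplicity: 1 + 2 + 3 = 6.

1, 2, 3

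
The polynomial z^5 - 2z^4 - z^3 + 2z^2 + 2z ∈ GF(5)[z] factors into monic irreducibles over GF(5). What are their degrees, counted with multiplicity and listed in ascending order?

1, 2, 2

Write g(z) = z^5 - 2z^4 - z^3 + 2z^2 + 2z.
Roots in GF(5): g(0) = 0 → root; g(1) = 2; g(2) = 4; g(3) = 3; g(4) = 3.
Linear factors from roots: (z).
Complete factorization: g(z) = (z)·(z^2 - z + 1)·(z^2 - z + 2).
Factor degrees with multiplicity: 1 + 2 + 2 = 5.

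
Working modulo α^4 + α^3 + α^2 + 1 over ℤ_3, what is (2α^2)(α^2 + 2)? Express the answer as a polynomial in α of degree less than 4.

α^3 + 2α^2 + 1

Multiply in ℤ_3[α]: (2α^2)·(α^2 + 2) = 2α^4 + α^2.
Reduce using α^4 ≡ 2α^3 + 2α^2 + 2 (mod α^4 + α^3 + α^2 + 1).
Reduced: α^3 + 2α^2 + 1.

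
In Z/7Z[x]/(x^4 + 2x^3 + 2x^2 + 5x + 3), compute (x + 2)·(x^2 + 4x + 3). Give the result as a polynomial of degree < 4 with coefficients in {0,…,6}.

Multiply in Z/7Z[x]: (x + 2)·(x^2 + 4x + 3) = x^3 + 6x^2 + 4x + 6.
Reduced: x^3 + 6x^2 + 4x + 6.

x^3 + 6x^2 + 4x + 6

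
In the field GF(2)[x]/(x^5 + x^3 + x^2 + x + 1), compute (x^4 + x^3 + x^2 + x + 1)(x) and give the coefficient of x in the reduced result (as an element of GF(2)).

0

Multiply in GF(2)[x]: (x^4 + x^3 + x^2 + x + 1)·(x) = x^5 + x^4 + x^3 + x^2 + x.
Reduce using x^5 ≡ x^3 + x^2 + x + 1 (mod x^5 + x^3 + x^2 + x + 1).
Reduced: x^4 + 1.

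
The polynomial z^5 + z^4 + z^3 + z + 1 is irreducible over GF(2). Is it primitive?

Yes

Write f(z) = z^5 + z^4 + z^3 + z + 1.
|GF(2^5)^×| = 2^5 − 1 = 31. Prime factorization: 31 = 31.
f is primitive ⇔ z has order 31 in GF(2)[z]/(f), i.e. z^(31/q) ≠ 1 for each prime q | 31.
z^(1) mod f = z.
None equal 1, so z has full order 31; f is primitive.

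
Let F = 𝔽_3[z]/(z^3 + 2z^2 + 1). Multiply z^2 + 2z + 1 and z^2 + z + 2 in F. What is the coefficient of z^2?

0

Multiply in 𝔽_3[z]: (z^2 + 2z + 1)·(z^2 + z + 2) = z^4 + 2z^2 + 2z + 2.
Reduce using z^3 ≡ z^2 + 2 (mod z^3 + 2z^2 + 1).
Reduced: z + 1.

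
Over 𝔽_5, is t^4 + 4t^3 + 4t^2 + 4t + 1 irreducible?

Write m(t) = t^4 + 4t^3 + 4t^2 + 4t + 1.
Check for roots in 𝔽_5: m(0) = 1; m(1) = 4; m(2) = 3; m(3) = 3; m(4) = 3.
No roots, so no linear factors.
Degree-2 irreducible divisors: test the 10 monic irreducibles of degree 2 over GF(5).
None of them divide m (all give nonzero remainder).
No irreducible factor of degree ≤ 2 exists, so m is irreducible over GF(5).

Yes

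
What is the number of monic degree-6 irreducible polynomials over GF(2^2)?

x^(4^6) − x is the product of all monic irreducibles of degree dividing 6; Möbius inversion gives N = (1/6) Σ μ(6/d)·4^d.
Divisors of 6: 1, 2, 3, 6; μ(6/d) for each: 1, -1, -1, 1.
Σ = 4^1 − 4^2 − 4^3 + 4^6 = 4020.
N = 4020/6 = 670.

670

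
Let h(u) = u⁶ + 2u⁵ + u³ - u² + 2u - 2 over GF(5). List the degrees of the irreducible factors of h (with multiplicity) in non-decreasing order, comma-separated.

Roots in GF(5): h(0) = 3; h(1) = 3; h(2) = 4; h(3) = 2; h(4) = 3.
Complete factorization: h(u) = (u⁶ + 2u⁵ + u³ - u² + 2u - 2).
Factor degrees with multiplicity: 6 = 6.

6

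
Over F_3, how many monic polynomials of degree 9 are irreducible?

2184

By the necklace-counting formula, N_3(9) = (1/9) Σ_{d|9} μ(9/d)·3^d.
Divisors of 9: 1, 3, 9; μ(9/d) for each: 0, -1, 1.
Σ = − 3^3 + 3^9 = 19656.
N = 19656/9 = 2184.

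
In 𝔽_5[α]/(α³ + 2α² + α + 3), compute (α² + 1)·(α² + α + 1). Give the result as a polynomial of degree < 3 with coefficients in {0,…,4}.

Multiply in 𝔽_5[α]: (α² + 1)·(α² + α + 1) = α⁴ + α³ + 2α² + α + 1.
Reduce using α³ ≡ 3α² + 4α + 2 (mod α³ + 2α² + α + 3).
Reduced: 3α² + 4α + 4.

3α^2 + 4α + 4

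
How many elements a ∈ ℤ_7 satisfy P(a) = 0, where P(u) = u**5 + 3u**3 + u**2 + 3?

4

Evaluate at each of the 7 elements of ℤ_7:
P(0) = 3; P(1) = 1; P(2) = 0 → root; P(3) = 0 → root; P(4) = 3; P(5) = 0 → root; P(6) = 0 → root.
Roots: {2, 3, 5, 6}.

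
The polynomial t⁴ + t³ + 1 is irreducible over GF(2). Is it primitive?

Yes

Write f(t) = t⁴ + t³ + 1.
|GF(2^4)^×| = 2^4 − 1 = 15. Prime factorization: 15 = 3·5.
f is primitive ⇔ t has order 15 in GF(2)[t]/(f), i.e. t^(15/q) ≠ 1 for each prime q | 15.
t^(5) mod f = t³ + t + 1.
t^(3) mod f = t³.
None equal 1, so t has full order 15; f is primitive.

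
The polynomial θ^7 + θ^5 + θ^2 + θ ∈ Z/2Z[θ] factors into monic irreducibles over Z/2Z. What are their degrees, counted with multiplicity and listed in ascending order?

Write f(θ) = θ^7 + θ^5 + θ^2 + θ.
Roots in Z/2Z: f(0) = 0 → root; f(1) = 0 → root.
Linear factors from roots: (θ), (θ + 1).
Complete factorization: f(θ) = (θ)·(θ + 1)·(θ^2 + θ + 1)·(θ^3 + θ + 1).
Factor degrees with multiplicity: 1 + 1 + 2 + 3 = 7.

1, 1, 2, 3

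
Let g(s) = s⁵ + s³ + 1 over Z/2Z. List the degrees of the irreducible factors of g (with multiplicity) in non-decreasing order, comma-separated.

Roots in Z/2Z: g(0) = 1; g(1) = 1.
Complete factorization: g(s) = (s⁵ + s³ + 1).
Factor degrees with multiplicity: 5 = 5.

5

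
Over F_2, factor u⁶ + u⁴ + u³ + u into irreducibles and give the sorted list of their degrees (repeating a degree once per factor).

1, 1, 1, 1, 2

Write g(u) = u⁶ + u⁴ + u³ + u.
Roots in F_2: g(0) = 0 → root; g(1) = 0 → root.
Linear factors from roots: (u), (u + 1).
Complete factorization: g(u) = (u)·(u + 1)^3·(u² + u + 1).
Factor degrees with multiplicity: 1 + 1 + 1 + 1 + 2 = 6.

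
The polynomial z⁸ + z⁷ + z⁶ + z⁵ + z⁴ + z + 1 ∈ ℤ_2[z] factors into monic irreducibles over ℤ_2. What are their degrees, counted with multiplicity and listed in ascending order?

Write g(z) = z⁸ + z⁷ + z⁶ + z⁵ + z⁴ + z + 1.
Roots in ℤ_2: g(0) = 1; g(1) = 1.
Complete factorization: g(z) = (z⁸ + z⁷ + z⁶ + z⁵ + z⁴ + z + 1).
Factor degrees with multiplicity: 8 = 8.

8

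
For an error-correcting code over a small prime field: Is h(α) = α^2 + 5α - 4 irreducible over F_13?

Yes

Check each element of F_13 for a root: h(0)=9, h(1)=2, h(2)=10, h(3)=7, h(4)=6, h(5)=7, h(6)=10, h(7)=2, h(8)=9, h(9)=5, h(10)=3, h(11)=3, h(12)=5.
No roots. A degree-2 polynomial over a field with no linear factor is irreducible.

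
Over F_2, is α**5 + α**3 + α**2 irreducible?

No

Write g(α) = α**5 + α**3 + α**2.
Check for roots in F_2: g(0) = 0 → root; g(1) = 1.
g(0) = 0, so (α) divides g(α); g is reducible.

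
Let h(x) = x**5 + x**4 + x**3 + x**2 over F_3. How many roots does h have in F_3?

2

Evaluate at each of the 3 elements of F_3:
h(0) = 0 → root; h(1) = 1; h(2) = 0 → root.
Roots: {0, 2}.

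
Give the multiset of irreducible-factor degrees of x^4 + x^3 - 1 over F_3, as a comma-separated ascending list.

4

Write g(x) = x^4 + x^3 - 1.
Roots in F_3: g(0) = 2; g(1) = 1; g(2) = 2.
Complete factorization: g(x) = (x^4 + x^3 - 1).
Factor degrees with multiplicity: 4 = 4.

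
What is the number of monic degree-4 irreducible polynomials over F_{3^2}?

1620

x^(9^4) − x is the product of all monic irreducibles of degree dividing 4; Möbius inversion gives N = (1/4) Σ μ(4/d)·9^d.
Divisors of 4: 1, 2, 4; μ(4/d) for each: 0, -1, 1.
Σ = − 9^2 + 9^4 = 6480.
N = 6480/4 = 1620.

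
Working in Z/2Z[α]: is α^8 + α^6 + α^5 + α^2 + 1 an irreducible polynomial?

Yes

Write g(α) = α^8 + α^6 + α^5 + α^2 + 1.
Check for roots in Z/2Z: g(0) = 1; g(1) = 1.
No roots, so no linear factors.
Monic irreducibles of degree 2 over GF(2): α^2 + α + 1.
None of them divide g (all give nonzero remainder).
Monic irreducibles of degree 3 over GF(2): α^3 + α + 1, α^3 + α^2 + 1.
None of them divide g (all give nonzero remainder).
Monic irreducibles of degree 4 over GF(2): α^4 + α + 1, α^4 + α^3 + 1, α^4 + α^3 + α^2 + α + 1.
None of them divide g (all give nonzero remainder).
No irreducible factor of degree ≤ 4 exists, so g is irreducible over GF(2).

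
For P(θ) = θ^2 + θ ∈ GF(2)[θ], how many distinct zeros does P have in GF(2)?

Evaluate at each of the 2 elements of GF(2):
P(0) = 0 → root; P(1) = 0 → root.
Roots: {0, 1}.

2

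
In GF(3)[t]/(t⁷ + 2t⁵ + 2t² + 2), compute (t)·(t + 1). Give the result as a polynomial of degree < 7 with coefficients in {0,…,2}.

t^2 + t

Multiply in GF(3)[t]: (t)·(t + 1) = t² + t.
Reduced: t² + t.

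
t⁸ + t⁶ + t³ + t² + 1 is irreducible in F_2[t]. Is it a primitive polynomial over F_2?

Yes

Write f(t) = t⁸ + t⁶ + t³ + t² + 1.
|GF(2^8)^×| = 2^8 − 1 = 255. Prime factorization: 255 = 3·5·17.
f is primitive ⇔ t has order 255 in GF(2)[t]/(f), i.e. t^(255/q) ≠ 1 for each prime q | 255.
t^(85) mod f = t⁴ + t³ + t².
t^(51) mod f = t⁷ + t⁵.
t^(15) mod f = t⁶ + t⁵ + t⁴ + t³ + t².
None equal 1, so t has full order 255; f is primitive.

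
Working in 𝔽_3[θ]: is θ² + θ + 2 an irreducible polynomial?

Write P(θ) = θ² + θ + 2.
Check for roots in 𝔽_3: P(0) = 2; P(1) = 1; P(2) = 2.
No roots. A degree-2 polynomial over a field with no linear factor is irreducible.

Yes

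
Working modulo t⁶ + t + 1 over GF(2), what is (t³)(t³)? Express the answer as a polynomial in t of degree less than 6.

Multiply in GF(2)[t]: (t³)·(t³) = t⁶.
Reduce using t⁶ ≡ t + 1 (mod t⁶ + t + 1).
Reduced: t + 1.

t + 1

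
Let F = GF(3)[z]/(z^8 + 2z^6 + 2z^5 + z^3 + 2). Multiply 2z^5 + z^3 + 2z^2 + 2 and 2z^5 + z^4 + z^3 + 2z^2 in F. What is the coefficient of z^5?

Multiply in GF(3)[z]: (2z^5 + z^3 + 2z^2 + 2)·(2z^5 + z^4 + z^3 + 2z^2) = z^10 + 2z^9 + z^8 + 2z^5 + 2z^3 + z^2.
Reduce using z^8 ≡ z^6 + z^5 + 2z^3 + 1 (mod z^8 + 2z^6 + 2z^5 + z^3 + 2).
Reduced: z^6 + z^4 + 2z^2 + 2z + 2.

0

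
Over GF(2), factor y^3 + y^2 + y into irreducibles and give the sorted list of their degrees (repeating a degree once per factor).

1, 2

Write f(y) = y^3 + y^2 + y.
Roots in GF(2): f(0) = 0 → root; f(1) = 1.
Linear factors from roots: (y).
Complete factorization: f(y) = (y)·(y^2 + y + 1).
Factor degrees with multiplicity: 1 + 2 = 3.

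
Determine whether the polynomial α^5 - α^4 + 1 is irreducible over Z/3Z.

Write h(α) = α^5 - α^4 + 1.
Check for roots in Z/3Z: h(0) = 1; h(1) = 1; h(2) = 2.
No roots, so no linear factors.
Monic irreducibles of degree 2 over GF(3): α^2 + 1, α^2 + α - 1, α^2 - α - 1.
None of them divide h (all give nonzero remainder).
No irreducible factor of degree ≤ 2 exists, so h is irreducible over GF(3).

Yes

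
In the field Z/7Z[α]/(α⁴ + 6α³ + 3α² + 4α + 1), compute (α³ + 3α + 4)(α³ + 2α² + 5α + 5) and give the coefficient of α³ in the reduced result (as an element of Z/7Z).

Multiply in Z/7Z[α]: (α³ + 3α + 4)·(α³ + 2α² + 5α + 5) = α⁶ + 2α⁵ + α⁴ + α³ + 2α² + 6.
Reduce using α⁴ ≡ α³ + 4α² + 3α + 6 (mod α⁴ + 6α³ + 3α² + 4α + 1).
Reduced: 3α³ + 5.

3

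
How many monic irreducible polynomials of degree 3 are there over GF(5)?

40

Gauss's count: N_{5}(3) = (1/3) Σ_{d|3} μ(3/d)·5^d.
Divisors of 3: 1, 3; μ(3/d) for each: -1, 1.
Σ = − 5^1 + 5^3 = 120.
N = 120/3 = 40.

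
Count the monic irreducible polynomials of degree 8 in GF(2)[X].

x^(2^8) − x is the product of all monic irreducibles of degree dividing 8; Möbius inversion gives N = (1/8) Σ μ(8/d)·2^d.
Divisors of 8: 1, 2, 4, 8; μ(8/d) for each: 0, 0, -1, 1.
Σ = − 2^4 + 2^8 = 240.
N = 240/8 = 30.

30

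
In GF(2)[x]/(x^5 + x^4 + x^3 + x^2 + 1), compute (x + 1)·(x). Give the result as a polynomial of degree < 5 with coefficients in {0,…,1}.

x^2 + x

Multiply in GF(2)[x]: (x + 1)·(x) = x^2 + x.
Reduced: x^2 + x.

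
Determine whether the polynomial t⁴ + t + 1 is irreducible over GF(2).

Yes

Write f(t) = t⁴ + t + 1.
Check for roots in GF(2): f(0) = 1; f(1) = 1.
No roots, so no linear factors.
Monic irreducibles of degree 2 over GF(2): t² + t + 1.
None of them divide f (all give nonzero remainder).
No irreducible factor of degree ≤ 2 exists, so f is irreducible over GF(2).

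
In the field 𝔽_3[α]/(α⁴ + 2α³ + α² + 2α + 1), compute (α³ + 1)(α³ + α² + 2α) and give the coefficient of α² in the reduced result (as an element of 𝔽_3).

Multiply in 𝔽_3[α]: (α³ + 1)·(α³ + α² + 2α) = α⁶ + α⁵ + 2α⁴ + α³ + α² + 2α.
Reduce using α⁴ ≡ α³ + 2α² + α + 2 (mod α⁴ + 2α³ + α² + 2α + 1).
Reduced: 2α².

2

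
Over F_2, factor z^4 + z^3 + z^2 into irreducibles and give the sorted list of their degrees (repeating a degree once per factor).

Write g(z) = z^4 + z^3 + z^2.
Roots in F_2: g(0) = 0 → root; g(1) = 1.
Linear factors from roots: (z).
Complete factorization: g(z) = (z)^2·(z^2 + z + 1).
Factor degrees with multiplicity: 1 + 1 + 2 = 4.

1, 1, 2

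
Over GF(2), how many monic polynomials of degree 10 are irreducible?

99

By the necklace-counting formula, N_2(10) = (1/10) Σ_{d|10} μ(10/d)·2^d.
Divisors of 10: 1, 2, 5, 10; μ(10/d) for each: 1, -1, -1, 1.
Σ = 2^1 − 2^2 − 2^5 + 2^10 = 990.
N = 990/10 = 99.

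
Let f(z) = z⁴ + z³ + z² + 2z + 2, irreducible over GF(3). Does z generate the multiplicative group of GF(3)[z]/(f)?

|GF(3^4)^×| = 3^4 − 1 = 80. Prime factorization: 80 = 2^4·5.
f is primitive ⇔ z has order 80 in GF(3)[z]/(f), i.e. z^(80/q) ≠ 1 for each prime q | 80.
z^(40) mod f = 2.
z^(16) mod f = 2z³ + 1.
None equal 1, so z has full order 80; f is primitive.

Yes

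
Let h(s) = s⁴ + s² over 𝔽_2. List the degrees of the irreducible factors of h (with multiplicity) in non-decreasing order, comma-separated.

1, 1, 1, 1

Roots in 𝔽_2: h(0) = 0 → root; h(1) = 0 → root.
Linear factors from roots: (s), (s + 1).
Complete factorization: h(s) = (s)^2·(s + 1)^2.
Factor degrees with multiplicity: 1 + 1 + 1 + 1 = 4.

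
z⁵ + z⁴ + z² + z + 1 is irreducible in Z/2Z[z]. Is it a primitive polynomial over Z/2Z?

Yes

Write f(z) = z⁵ + z⁴ + z² + z + 1.
|GF(2^5)^×| = 2^5 − 1 = 31. Prime factorization: 31 = 31.
f is primitive ⇔ z has order 31 in GF(2)[z]/(f), i.e. z^(31/q) ≠ 1 for each prime q | 31.
z^(1) mod f = z.
None equal 1, so z has full order 31; f is primitive.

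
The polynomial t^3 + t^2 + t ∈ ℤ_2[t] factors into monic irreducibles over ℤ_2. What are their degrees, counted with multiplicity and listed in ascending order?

Write g(t) = t^3 + t^2 + t.
Roots in ℤ_2: g(0) = 0 → root; g(1) = 1.
Linear factors from roots: (t).
Complete factorization: g(t) = (t)·(t^2 + t + 1).
Factor degrees with multiplicity: 1 + 2 = 3.

1, 2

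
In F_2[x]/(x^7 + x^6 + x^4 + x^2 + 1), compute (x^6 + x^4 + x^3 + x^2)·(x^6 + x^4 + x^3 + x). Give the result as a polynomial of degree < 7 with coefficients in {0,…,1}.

x^6 + x^5 + x^3 + x

Multiply in F_2[x]: (x^6 + x^4 + x^3 + x^2)·(x^6 + x^4 + x^3 + x) = x^12 + x^7 + x^4 + x^3.
Reduce using x^7 ≡ x^6 + x^4 + x^2 + 1 (mod x^7 + x^6 + x^4 + x^2 + 1).
Reduced: x^6 + x^5 + x^3 + x.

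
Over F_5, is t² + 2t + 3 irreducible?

Write P(t) = t² + 2t + 3.
Check for roots in F_5: P(0) = 3; P(1) = 1; P(2) = 1; P(3) = 3; P(4) = 2.
No roots. A degree-2 polynomial over a field with no linear factor is irreducible.

Yes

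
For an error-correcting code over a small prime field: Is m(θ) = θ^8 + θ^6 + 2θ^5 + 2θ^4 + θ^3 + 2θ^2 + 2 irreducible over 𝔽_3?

Yes

Check for roots in 𝔽_3: m(0) = 2; m(1) = 2; m(2) = 2.
No roots, so no linear factors.
Monic irreducibles of degree 2 over GF(3): θ^2 + 1, θ^2 + θ + 2, θ^2 + 2θ + 2.
None of them divide m (all give nonzero remainder).
Degree-3 irreducible divisors: test the 8 monic irreducibles of degree 3 over GF(3).
None of them divide m (all give nonzero remainder).
Degree-4 irreducible divisors: test the 18 monic irreducibles of degree 4 over GF(3).
None of them divide m (all give nonzero remainder).
No irreducible factor of degree ≤ 4 exists, so m is irreducible over GF(3).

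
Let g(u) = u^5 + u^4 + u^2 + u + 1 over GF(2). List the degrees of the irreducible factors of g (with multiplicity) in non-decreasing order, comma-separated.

5

Roots in GF(2): g(0) = 1; g(1) = 1.
Complete factorization: g(u) = (u^5 + u^4 + u^2 + u + 1).
Factor degrees with multiplicity: 5 = 5.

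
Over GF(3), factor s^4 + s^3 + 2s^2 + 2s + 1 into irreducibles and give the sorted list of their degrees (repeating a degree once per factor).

Write h(s) = s^4 + s^3 + 2s^2 + 2s + 1.
Roots in GF(3): h(0) = 1; h(1) = 1; h(2) = 1.
Complete factorization: h(s) = (s^2 + 2s + 2)^2.
Factor degrees with multiplicity: 2 + 2 = 4.

2, 2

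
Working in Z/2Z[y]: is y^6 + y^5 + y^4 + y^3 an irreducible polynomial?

No

Write m(y) = y^6 + y^5 + y^4 + y^3.
Check for roots in Z/2Z: m(0) = 0 → root; m(1) = 0 → root.
m(0) = 0, so (y) divides m(y); m is reducible.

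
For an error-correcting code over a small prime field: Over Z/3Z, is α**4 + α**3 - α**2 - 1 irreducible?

Write m(α) = α**4 + α**3 - α**2 - 1.
Check for roots in Z/3Z: m(0) = 2; m(1) = 0 → root; m(2) = 1.
m(1) = 0, so (α − 1) divides m(α); m is reducible.

No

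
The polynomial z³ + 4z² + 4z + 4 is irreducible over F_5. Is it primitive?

Write f(z) = z³ + 4z² + 4z + 4.
|GF(5^3)^×| = 5^3 − 1 = 124. Prime factorization: 124 = 2^2·31.
f is primitive ⇔ z has order 124 in GF(5)[z]/(f), i.e. z^(124/q) ≠ 1 for each prime q | 124.
z^(62) mod f = 1
z^(4) mod f = 2z² + 2z + 1.
Since z^(62) = 1, the order of z divides 62 < 124; not primitive.

No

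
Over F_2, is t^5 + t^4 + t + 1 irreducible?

Write h(t) = t^5 + t^4 + t + 1.
Check for roots in F_2: h(0) = 1; h(1) = 0 → root.
h(1) = 0, so (t − 1) divides h(t); h is reducible.

No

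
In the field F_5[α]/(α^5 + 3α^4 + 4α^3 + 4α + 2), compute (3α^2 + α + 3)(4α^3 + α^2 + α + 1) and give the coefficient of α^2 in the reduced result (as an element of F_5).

Multiply in F_5[α]: (3α^2 + α + 3)·(4α^3 + α^2 + α + 1) = 2α^5 + 2α^4 + α^3 + 2α^2 + 4α + 3.
Reduce using α^5 ≡ 2α^4 + α^3 + α + 3 (mod α^5 + 3α^4 + 4α^3 + 4α + 2).
Reduced: α^4 + 3α^3 + 2α^2 + α + 4.

2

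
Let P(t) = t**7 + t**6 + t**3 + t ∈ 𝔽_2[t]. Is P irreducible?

Check for roots in 𝔽_2: P(0) = 0 → root; P(1) = 0 → root.
P(0) = 0, so (t) divides P(t); P is reducible.

No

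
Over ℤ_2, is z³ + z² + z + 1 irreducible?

Write m(z) = z³ + z² + z + 1.
Check for roots in ℤ_2: m(0) = 1; m(1) = 0 → root.
m(1) = 0, so (z − 1) divides m(z); m is reducible.

No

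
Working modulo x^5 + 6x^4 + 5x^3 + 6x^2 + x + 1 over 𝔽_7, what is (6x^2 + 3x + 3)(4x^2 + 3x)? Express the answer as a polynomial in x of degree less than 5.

3x^4 + 2x^3 + 2x

Multiply in 𝔽_7[x]: (6x^2 + 3x + 3)·(4x^2 + 3x) = 3x^4 + 2x^3 + 2x.
Reduced: 3x^4 + 2x^3 + 2x.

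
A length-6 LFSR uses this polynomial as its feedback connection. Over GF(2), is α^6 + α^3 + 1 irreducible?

Write f(α) = α^6 + α^3 + 1.
Check for roots in GF(2): f(0) = 1; f(1) = 1.
No roots, so no linear factors.
Monic irreducibles of degree 2 over GF(2): α^2 + α + 1.
None of them divide f (all give nonzero remainder).
Monic irreducibles of degree 3 over GF(2): α^3 + α + 1, α^3 + α^2 + 1.
None of them divide f (all give nonzero remainder).
No irreducible factor of degree ≤ 3 exists, so f is irreducible over GF(2).

Yes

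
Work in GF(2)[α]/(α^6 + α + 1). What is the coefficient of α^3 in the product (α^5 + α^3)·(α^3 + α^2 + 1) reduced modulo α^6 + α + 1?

0

Multiply in GF(2)[α]: (α^5 + α^3)·(α^3 + α^2 + 1) = α^8 + α^7 + α^6 + α^3.
Reduce using α^6 ≡ α + 1 (mod α^6 + α + 1).
Reduced: 1.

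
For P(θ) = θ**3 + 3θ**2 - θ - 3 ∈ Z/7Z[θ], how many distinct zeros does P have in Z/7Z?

3

Evaluate at each of the 7 elements of Z/7Z:
P(0) = 4; P(1) = 0 → root; P(2) = 1; P(3) = 6; P(4) = 0 → root; P(5) = 3; P(6) = 0 → root.
Roots: {1, 4, 6}.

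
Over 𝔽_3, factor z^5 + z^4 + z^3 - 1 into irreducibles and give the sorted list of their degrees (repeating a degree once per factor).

Write g(z) = z^5 + z^4 + z^3 - 1.
Roots in 𝔽_3: g(0) = 2; g(1) = 2; g(2) = 1.
Complete factorization: g(z) = (z^2 + 1)·(z^3 + z^2 - 1).
Factor degrees with multiplicity: 2 + 3 = 5.

2, 3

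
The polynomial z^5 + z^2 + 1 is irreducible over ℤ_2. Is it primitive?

Write f(z) = z^5 + z^2 + 1.
|GF(2^5)^×| = 2^5 − 1 = 31. Prime factorization: 31 = 31.
f is primitive ⇔ z has order 31 in GF(2)[z]/(f), i.e. z^(31/q) ≠ 1 for each prime q | 31.
z^(1) mod f = z.
None equal 1, so z has full order 31; f is primitive.

Yes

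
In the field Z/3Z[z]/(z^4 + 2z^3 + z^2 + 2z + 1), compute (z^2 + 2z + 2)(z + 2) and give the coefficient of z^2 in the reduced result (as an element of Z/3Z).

1

Multiply in Z/3Z[z]: (z^2 + 2z + 2)·(z + 2) = z^3 + z^2 + 1.
Reduced: z^3 + z^2 + 1.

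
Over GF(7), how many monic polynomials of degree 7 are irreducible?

117648

The number of monic irreducibles of degree 7 over GF(7) is (1/7)·Σ_{d∣7} μ(7/d) 7^d.
Divisors of 7: 1, 7; μ(7/d) for each: -1, 1.
Σ = − 7^1 + 7^7 = 823536.
N = 823536/7 = 117648.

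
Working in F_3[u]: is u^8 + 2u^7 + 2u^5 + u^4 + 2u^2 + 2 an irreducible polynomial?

Write f(u) = u^8 + 2u^7 + 2u^5 + u^4 + 2u^2 + 2.
Check for roots in F_3: f(0) = 2; f(1) = 1; f(2) = 2.
No roots, so no linear factors.
Monic irreducibles of degree 2 over GF(3): u^2 + 1, u^2 + u + 2, u^2 + 2u + 2.
None of them divide f (all give nonzero remainder).
Degree-3 irreducible divisors: test the 8 monic irreducibles of degree 3 over GF(3).
None of them divide f (all give nonzero remainder).
Degree-4 irreducible divisors: test the 18 monic irreducibles of degree 4 over GF(3).
None of them divide f (all give nonzero remainder).
No irreducible factor of degree ≤ 4 exists, so f is irreducible over GF(3).

Yes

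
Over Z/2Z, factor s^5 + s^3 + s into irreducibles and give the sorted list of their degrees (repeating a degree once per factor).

Write h(s) = s^5 + s^3 + s.
Roots in Z/2Z: h(0) = 0 → root; h(1) = 1.
Linear factors from roots: (s).
Complete factorization: h(s) = (s)·(s^2 + s + 1)^2.
Factor degrees with multiplicity: 1 + 2 + 2 = 5.

1, 2, 2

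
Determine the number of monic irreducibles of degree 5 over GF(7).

The number of monic irreducibles of degree 5 over GF(7) is (1/5)·Σ_{d∣5} μ(5/d) 7^d.
Divisors of 5: 1, 5; μ(5/d) for each: -1, 1.
Σ = − 7^1 + 7^5 = 16800.
N = 16800/5 = 3360.

3360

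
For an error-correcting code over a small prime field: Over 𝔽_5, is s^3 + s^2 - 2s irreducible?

Write m(s) = s^3 + s^2 - 2s.
Check for roots in 𝔽_5: m(0) = 0 → root; m(1) = 0 → root; m(2) = 3; m(3) = 0 → root; m(4) = 2.
m(0) = 0, so (s) divides m(s); m is reducible.

No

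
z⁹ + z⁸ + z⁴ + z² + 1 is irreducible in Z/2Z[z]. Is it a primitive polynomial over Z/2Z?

Write f(z) = z⁹ + z⁸ + z⁴ + z² + 1.
|GF(2^9)^×| = 2^9 − 1 = 511. Prime factorization: 511 = 7·73.
f is primitive ⇔ z has order 511 in GF(2)[z]/(f), i.e. z^(511/q) ≠ 1 for each prime q | 511.
z^(73) mod f = z⁷ + z⁶ + z⁵ + z⁴ + z³ + 1.
z^(7) mod f = z⁷.
None equal 1, so z has full order 511; f is primitive.

Yes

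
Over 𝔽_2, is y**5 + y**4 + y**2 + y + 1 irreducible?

Yes

Write g(y) = y**5 + y**4 + y**2 + y + 1.
Check for roots in 𝔽_2: g(0) = 1; g(1) = 1.
No roots, so no linear factors.
Monic irreducibles of degree 2 over GF(2): y**2 + y + 1.
None of them divide g (all give nonzero remainder).
No irreducible factor of degree ≤ 2 exists, so g is irreducible over GF(2).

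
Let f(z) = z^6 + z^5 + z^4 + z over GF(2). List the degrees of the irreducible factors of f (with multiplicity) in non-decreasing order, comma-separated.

1, 1, 1, 3

Roots in GF(2): f(0) = 0 → root; f(1) = 0 → root.
Linear factors from roots: (z), (z + 1).
Complete factorization: f(z) = (z)·(z + 1)^2·(z^3 + z^2 + 1).
Factor degrees with multiplicity: 1 + 1 + 1 + 3 = 6.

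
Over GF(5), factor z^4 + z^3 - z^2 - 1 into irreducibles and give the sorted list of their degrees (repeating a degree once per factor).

Write h(z) = z^4 + z^3 - z^2 - 1.
Roots in GF(5): h(0) = 4; h(1) = 0 → root; h(2) = 4; h(3) = 3; h(4) = 3.
Linear factors from roots: (z - 1).
Complete factorization: h(z) = (z - 1)^2·(z^2 - 2z - 1).
Factor degrees with multiplicity: 1 + 1 + 2 = 4.

1, 1, 2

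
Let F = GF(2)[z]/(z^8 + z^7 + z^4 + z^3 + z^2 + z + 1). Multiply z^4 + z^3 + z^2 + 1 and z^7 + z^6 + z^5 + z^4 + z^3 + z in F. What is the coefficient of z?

Multiply in GF(2)[z]: (z^4 + z^3 + z^2 + 1)·(z^7 + z^6 + z^5 + z^4 + z^3 + z) = z^11 + z^9 + z^8 + z^6 + z^5 + z.
Reduce using z^8 ≡ z^7 + z^4 + z^3 + z^2 + z + 1 (mod z^8 + z^7 + z^4 + z^3 + z^2 + z + 1).
Reduced: z^6 + z^5 + z^4 + z^3 + 1.

0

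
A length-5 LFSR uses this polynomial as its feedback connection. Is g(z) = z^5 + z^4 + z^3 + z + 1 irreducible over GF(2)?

Check for roots in GF(2): g(0) = 1; g(1) = 1.
No roots, so no linear factors.
Monic irreducibles of degree 2 over GF(2): z^2 + z + 1.
None of them divide g (all give nonzero remainder).
No irreducible factor of degree ≤ 2 exists, so g is irreducible over GF(2).

Yes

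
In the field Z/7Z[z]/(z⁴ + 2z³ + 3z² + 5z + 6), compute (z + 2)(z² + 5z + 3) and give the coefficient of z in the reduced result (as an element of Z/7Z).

6

Multiply in Z/7Z[z]: (z + 2)·(z² + 5z + 3) = z³ + 6z + 6.
Reduced: z³ + 6z + 6.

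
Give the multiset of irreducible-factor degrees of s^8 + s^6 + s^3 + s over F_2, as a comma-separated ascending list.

Write f(s) = s^8 + s^6 + s^3 + s.
Roots in F_2: f(0) = 0 → root; f(1) = 0 → root.
Linear factors from roots: (s), (s + 1).
Complete factorization: f(s) = (s)·(s + 1)^3·(s^4 + s^3 + s^2 + s + 1).
Factor degrees with multiplicity: 1 + 1 + 1 + 1 + 4 = 8.

1, 1, 1, 1, 4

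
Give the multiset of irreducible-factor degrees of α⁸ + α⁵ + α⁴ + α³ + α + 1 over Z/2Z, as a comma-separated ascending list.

Write f(α) = α⁸ + α⁵ + α⁴ + α³ + α + 1.
Roots in Z/2Z: f(0) = 1; f(1) = 0 → root.
Linear factors from roots: (α + 1).
Complete factorization: f(α) = (α + 1)·(α² + α + 1)^2·(α³ + α² + 1).
Factor degrees with multiplicity: 1 + 2 + 2 + 3 = 8.

1, 2, 2, 3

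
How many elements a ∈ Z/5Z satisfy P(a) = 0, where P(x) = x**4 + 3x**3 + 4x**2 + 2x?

4

Evaluate at each of the 5 elements of Z/5Z:
P(0) = 0 → root; P(1) = 0 → root; P(2) = 0 → root; P(3) = 4; P(4) = 0 → root.
Roots: {0, 1, 2, 4}.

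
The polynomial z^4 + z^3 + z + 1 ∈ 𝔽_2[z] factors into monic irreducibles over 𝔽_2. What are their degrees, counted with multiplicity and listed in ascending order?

1, 1, 2

Write g(z) = z^4 + z^3 + z + 1.
Roots in 𝔽_2: g(0) = 1; g(1) = 0 → root.
Linear factors from roots: (z + 1).
Complete factorization: g(z) = (z + 1)^2·(z^2 + z + 1).
Factor degrees with multiplicity: 1 + 1 + 2 = 4.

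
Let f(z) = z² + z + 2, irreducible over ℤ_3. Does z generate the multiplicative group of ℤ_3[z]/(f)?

|GF(3^2)^×| = 3^2 − 1 = 8. Prime factorization: 8 = 2^3.
f is primitive ⇔ z has order 8 in GF(3)[z]/(f), i.e. z^(8/q) ≠ 1 for each prime q | 8.
z^(4) mod f = 2.
None equal 1, so z has full order 8; f is primitive.

Yes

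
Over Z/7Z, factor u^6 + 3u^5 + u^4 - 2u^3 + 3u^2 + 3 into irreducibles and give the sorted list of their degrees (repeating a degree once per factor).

Write g(u) = u^6 + 3u^5 + u^4 - 2u^3 + 3u^2 + 3.
Linear factors from roots: (u - 2), (u + 1).
Complete factorization: g(u) = (u - 2)·(u + 1)^3·(u^2 + 2u + 2).
Factor degrees with multiplicity: 1 + 1 + 1 + 1 + 2 = 6.

1, 1, 1, 1, 2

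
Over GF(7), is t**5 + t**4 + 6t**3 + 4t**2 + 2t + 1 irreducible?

Write g(t) = t**5 + t**4 + 6t**3 + 4t**2 + 2t + 1.
Check for roots in GF(7): g(0) = 1; g(1) = 1; g(2) = 5; g(3) = 4; g(4) = 1; g(5) = 5; g(6) = 4.
No roots, so no linear factors.
Degree-2 irreducible divisors: test the 21 monic irreducibles of degree 2 over GF(7).
None of them divide g (all give nonzero remainder).
No irreducible factor of degree ≤ 2 exists, so g is irreducible over GF(7).

Yes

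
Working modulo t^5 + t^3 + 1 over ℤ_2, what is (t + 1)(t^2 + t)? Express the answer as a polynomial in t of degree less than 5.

Multiply in ℤ_2[t]: (t + 1)·(t^2 + t) = t^3 + t.
Reduced: t^3 + t.

t^3 + t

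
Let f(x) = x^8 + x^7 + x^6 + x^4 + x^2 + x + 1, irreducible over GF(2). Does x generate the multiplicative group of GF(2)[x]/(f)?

No

|GF(2^8)^×| = 2^8 − 1 = 255. Prime factorization: 255 = 3·5·17.
f is primitive ⇔ x has order 255 in GF(2)[x]/(f), i.e. x^(255/q) ≠ 1 for each prime q | 255.
x^(85) mod f = 1
x^(51) mod f = 1
x^(15) mod f = x^7 + x^4 + x^3 + x^2 + x.
Since x^(85) = 1, the order of x divides 85 < 255; not primitive.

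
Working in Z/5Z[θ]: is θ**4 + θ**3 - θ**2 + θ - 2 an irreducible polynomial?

Write P(θ) = θ**4 + θ**3 - θ**2 + θ - 2.
Check for roots in Z/5Z: P(0) = 3; P(1) = 0 → root; P(2) = 0 → root; P(3) = 0 → root; P(4) = 1.
P(1) = 0, so (θ − 1) divides P(θ); P is reducible.

No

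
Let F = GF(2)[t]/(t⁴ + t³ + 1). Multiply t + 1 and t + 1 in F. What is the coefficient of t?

Multiply in GF(2)[t]: (t + 1)·(t + 1) = t² + 1.
Reduced: t² + 1.

0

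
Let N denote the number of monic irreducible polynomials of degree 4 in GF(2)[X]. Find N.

3

Gauss's count: N_{2}(4) = (1/4) Σ_{d|4} μ(4/d)·2^d.
Divisors of 4: 1, 2, 4; μ(4/d) for each: 0, -1, 1.
Σ = − 2^2 + 2^4 = 12.
N = 12/4 = 3.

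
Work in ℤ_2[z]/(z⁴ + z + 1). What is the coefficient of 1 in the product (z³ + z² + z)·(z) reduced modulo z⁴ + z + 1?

1

Multiply in ℤ_2[z]: (z³ + z² + z)·(z) = z⁴ + z³ + z².
Reduce using z⁴ ≡ z + 1 (mod z⁴ + z + 1).
Reduced: z³ + z² + z + 1.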